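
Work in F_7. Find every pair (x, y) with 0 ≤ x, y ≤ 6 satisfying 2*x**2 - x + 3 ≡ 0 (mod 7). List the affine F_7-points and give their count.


Affine F_7-points: ∅; count = 0.

For each of the 49 pairs (x, y) ∈ F_7², evaluate f(x, y) mod 7. Record the zeros.
  x = 0: [0↦3, 1↦3, 2↦3, 3↦3, 4↦3, 5↦3, 6↦3]  zeros at y ∈ ∅
  x = 1: [0↦4, 1↦4, 2↦4, 3↦4, 4↦4, 5↦4, 6↦4]  zeros at y ∈ ∅
  x = 2: [0↦2, 1↦2, 2↦2, 3↦2, 4↦2, 5↦2, 6↦2]  zeros at y ∈ ∅
  x = 3: [0↦4, 1↦4, 2↦4, 3↦4, 4↦4, 5↦4, 6↦4]  zeros at y ∈ ∅
  x = 4: [0↦3, 1↦3, 2↦3, 3↦3, 4↦3, 5↦3, 6↦3]  zeros at y ∈ ∅
  x = 5: [0↦6, 1↦6, 2↦6, 3↦6, 4↦6, 5↦6, 6↦6]  zeros at y ∈ ∅
  x = 6: [0↦6, 1↦6, 2↦6, 3↦6, 4↦6, 5↦6, 6↦6]  zeros at y ∈ ∅
Collecting zeros: affine points = ∅.
Total count |C(F_7)_aff| = 0.


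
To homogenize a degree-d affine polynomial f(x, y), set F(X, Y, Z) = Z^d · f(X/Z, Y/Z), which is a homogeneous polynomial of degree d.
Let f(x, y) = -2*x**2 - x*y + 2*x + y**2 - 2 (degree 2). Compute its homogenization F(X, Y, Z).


F(X, Y, Z) = -2*X**2 - X*Y + 2*X*Z + Y**2 - 2*Z**2

deg(f) = 2.
Substitute x = X/Z, y = Y/Z into f, then multiply by Z^2.
  monomial -2·x^2·y^0 ↦ -2·X^2·Y^0·Z^0.
  monomial -1·x^1·y^1 ↦ -1·X^1·Y^1·Z^0.
  monomial 2·x^1·y^0 ↦ 2·X^1·Y^0·Z^1.
  monomial 1·x^0·y^2 ↦ 1·X^0·Y^2·Z^0.
  monomial -2·x^0·y^0 ↦ -2·X^0·Y^0·Z^2.
Collecting: F(X, Y, Z) = -2*X**2 - X*Y + 2*X*Z + Y**2 - 2*Z**2.


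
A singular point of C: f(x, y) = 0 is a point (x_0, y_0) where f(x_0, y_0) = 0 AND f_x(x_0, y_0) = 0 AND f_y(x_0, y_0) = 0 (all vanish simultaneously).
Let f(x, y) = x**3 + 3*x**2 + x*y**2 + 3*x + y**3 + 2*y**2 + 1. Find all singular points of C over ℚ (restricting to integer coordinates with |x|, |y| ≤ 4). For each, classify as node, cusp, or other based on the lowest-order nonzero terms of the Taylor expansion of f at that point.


Singular points: {(-1, 0)}; classification: cusp.

Compute partial derivatives:
  f_x = 3*x**2 + 6*x + y**2 + 3.
  f_y = 2*x*y + 3*y**2 + 4*y.
Scan x_0 ∈ {−4, ..., 4}. For each x_0, f_y(x_0, y) is a polynomial in y; find its integer roots y ∈ {−4, ..., 4}, then test f_x and f at those candidates.
  x = -4: f_y(-4, y) = 3*y**2 - 4*y; vanishes at y ∈ {0}. (-4, 0): f_x = 27 ≠ 0.
  x = -3: f_y(-3, y) = 3*y**2 - 2*y; vanishes at y ∈ {0}. (-3, 0): f_x = 12 ≠ 0.
  x = -2: f_y(-2, y) = 3*y**2; vanishes at y ∈ {0}. (-2, 0): f_x = 3 ≠ 0.
  x = -1: f_y(-1, y) = 3*y**2 + 2*y; vanishes at y ∈ {0}. (-1, 0): f_x = 0, f = 0 — SINGULAR.
  x = 0: f_y(0, y) = 3*y**2 + 4*y; vanishes at y ∈ {0}. (0, 0): f_x = 3 ≠ 0.
  x = 1: f_y(1, y) = 3*y**2 + 6*y; vanishes at y ∈ {-2, 0}. (1, -2): f_x = 16 ≠ 0; (1, 0): f_x = 12 ≠ 0.
  x = 2: f_y(2, y) = 3*y**2 + 8*y; vanishes at y ∈ {0}. (2, 0): f_x = 27 ≠ 0.
  x = 3: f_y(3, y) = 3*y**2 + 10*y; vanishes at y ∈ {0}. (3, 0): f_x = 48 ≠ 0.
  x = 4: f_y(4, y) = 3*y**2 + 12*y; vanishes at y ∈ {-4, 0}. (4, -4): f_x = 91 ≠ 0; (4, 0): f_x = 75 ≠ 0.
Only singular point on the grid: (-1, 0).
Classify: substitute x = -1 + u, y = 0 + v and expand: f = u**3 + u*v**2 + v**3 + v**2.
No constant or linear terms (consistent with a singular point). Quadratic part: v**2. Cubic part: u**3 + u*v**2 + v**3.
The quadratic part v**2 is a perfect square, so there is a single (double) tangent line v = 0, i.e. y = 0. Restricting the cubic part to that line (v = 0) leaves u**3 ≠ 0, so f is not divisible by v and the branch is v² ≈ -u**3 to lowest order — this is a cusp.
Classification: cusp.


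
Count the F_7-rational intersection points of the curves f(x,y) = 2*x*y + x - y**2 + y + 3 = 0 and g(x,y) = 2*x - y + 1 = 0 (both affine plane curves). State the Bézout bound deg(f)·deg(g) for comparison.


Common zeros: {(4, 2)}; count = 1; Bézout bound = 2.

deg(f) = 2, deg(g) = 1, so Bézout bound = 2.
Scan x ∈ F_7. For each x, list the y ∈ F_7 with f(x, y) ≡ 0 and those with g(x, y) ≡ 0 (mod 7); the common zeros in that column are the intersection.
  x = 0: f ≡ 0 at y ∈ ∅; g ≡ 0 at y ∈ {1}; common: ∅.
  x = 1: f ≡ 0 at y ∈ {4, 6}; g ≡ 0 at y ∈ {3}; common: ∅.
  x = 2: f ≡ 0 at y ∈ ∅; g ≡ 0 at y ∈ {5}; common: ∅.
  x = 3: f ≡ 0 at y ∈ ∅; g ≡ 0 at y ∈ {0}; common: ∅.
  x = 4: f ≡ 0 at y ∈ {0, 2}; g ≡ 0 at y ∈ {2}; common: {2}.
  x = 5: f ≡ 0 at y ∈ ∅; g ≡ 0 at y ∈ {4}; common: ∅.
  x = 6: f ≡ 0 at y ∈ {1, 5}; g ≡ 0 at y ∈ {6}; common: ∅.
Collecting: common zeros = {(4, 2)}, so the count is 1.
Comparison with the Bézout bound: 1 ≤ 2 = deg(f)·deg(g), as expected for curves with no common component (the affine F_7-count falls short of the bound because intersections may lie at infinity, over extension fields, or carry multiplicity).


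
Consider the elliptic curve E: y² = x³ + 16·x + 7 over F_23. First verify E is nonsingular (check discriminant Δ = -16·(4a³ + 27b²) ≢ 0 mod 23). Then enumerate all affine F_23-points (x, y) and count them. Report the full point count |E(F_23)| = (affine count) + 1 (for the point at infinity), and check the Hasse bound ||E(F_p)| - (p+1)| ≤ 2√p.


Affine points = {(1, 1), (1, 22), (2, 1), (2, 22), (3, 6), (3, 17), (7, 5), (7, 18), (8, 7), (8, 16), (9, 11), (9, 12), (12, 8), (12, 15), (14, 10), (14, 13), (16, 9), (16, 14), (18, 3), (18, 20), (20, 1), (20, 22), (21, 6), (21, 17), (22, 6), (22, 17)}; affine count = 26; |E(F_23)| = 27.

Discriminant check: Δ ∝ 4a³ + 27b² = 4·16³ + 27·7² = 4·4096 + 27·49 ≡ 20 (mod 23). Nonzero ⇒ E is nonsingular.
For each x ∈ F_23, compute rhs = x³ + 16·x + 7 mod 23, then count y ∈ F_23 with y² ≡ rhs.
  x = 0: rhs = 7, matching y values: none (0 points).
  x = 1: rhs = 1, matching y values: 1, 22 (2 points).
  x = 2: rhs = 1, matching y values: 1, 22 (2 points).
  x = 3: rhs = 13, matching y values: 6, 17 (2 points).
  x = 4: rhs = 20, matching y values: none (0 points).
  x = 5: rhs = 5, matching y values: none (0 points).
  x = 6: rhs = 20, matching y values: none (0 points).
  x = 7: rhs = 2, matching y values: 5, 18 (2 points).
  x = 8: rhs = 3, matching y values: 7, 16 (2 points).
  x = 9: rhs = 6, matching y values: 11, 12 (2 points).
  x = 10: rhs = 17, matching y values: none (0 points).
  x = 11: rhs = 19, matching y values: none (0 points).
  x = 12: rhs = 18, matching y values: 8, 15 (2 points).
  x = 13: rhs = 20, matching y values: none (0 points).
  x = 14: rhs = 8, matching y values: 10, 13 (2 points).
  x = 15: rhs = 11, matching y values: none (0 points).
  x = 16: rhs = 12, matching y values: 9, 14 (2 points).
  x = 17: rhs = 17, matching y values: none (0 points).
  x = 18: rhs = 9, matching y values: 3, 20 (2 points).
  x = 19: rhs = 17, matching y values: none (0 points).
  x = 20: rhs = 1, matching y values: 1, 22 (2 points).
  x = 21: rhs = 13, matching y values: 6, 17 (2 points).
  x = 22: rhs = 13, matching y values: 6, 17 (2 points).
Total affine count: 26.
Full point count |E(F_23)| = 26 + 1 = 27.
Hasse bound: |27 − (23+1)| = |3| = 3 ≤ 2√23 ≈ 9.5917 ✓.


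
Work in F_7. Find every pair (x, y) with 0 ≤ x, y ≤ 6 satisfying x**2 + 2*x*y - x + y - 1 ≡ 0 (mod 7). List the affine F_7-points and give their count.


Affine F_7-points: {(0, 1), (1, 5), (2, 4), (4, 5), (5, 4), (6, 1)}; count = 6.

For each of the 49 pairs (x, y) ∈ F_7², evaluate f(x, y) mod 7. Record the zeros.
  x = 0: [0↦6, 1↦0, 2↦1, 3↦2, 4↦3, 5↦4, 6↦5]  zeros at y ∈ {1}
  x = 1: [0↦6, 1↦2, 2↦5, 3↦1, 4↦4, 5↦0, 6↦3]  zeros at y ∈ {5}
  x = 2: [0↦1, 1↦6, 2↦4, 3↦2, 4↦0, 5↦5, 6↦3]  zeros at y ∈ {4}
  x = 3: [0↦5, 1↦5, 2↦5, 3↦5, 4↦5, 5↦5, 6↦5]  zeros at y ∈ ∅
  x = 4: [0↦4, 1↦6, 2↦1, 3↦3, 4↦5, 5↦0, 6↦2]  zeros at y ∈ {5}
  x = 5: [0↦5, 1↦2, 2↦6, 3↦3, 4↦0, 5↦4, 6↦1]  zeros at y ∈ {4}
  x = 6: [0↦1, 1↦0, 2↦6, 3↦5, 4↦4, 5↦3, 6↦2]  zeros at y ∈ {1}
Collecting zeros: affine points = {(0, 1), (1, 5), (2, 4), (4, 5), (5, 4), (6, 1)}.
Total count |C(F_7)_aff| = 6.


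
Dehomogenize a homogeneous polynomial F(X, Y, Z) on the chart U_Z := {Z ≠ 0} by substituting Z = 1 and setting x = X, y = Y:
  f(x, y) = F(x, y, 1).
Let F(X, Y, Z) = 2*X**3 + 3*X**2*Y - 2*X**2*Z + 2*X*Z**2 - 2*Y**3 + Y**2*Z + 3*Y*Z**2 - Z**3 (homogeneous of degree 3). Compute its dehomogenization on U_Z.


f(x, y) = 2*x**3 + 3*x**2*y - 2*x**2 + 2*x - 2*y**3 + y**2 + 3*y - 1

On U_Z we set Z = 1. Each monomial c·X^i·Y^j·Z^k in F becomes c·x^i·y^j·1^k = c·x^i·y^j.
Substituting Z = 1: F(X, Y, 1) = 2*x**3 + 3*x**2*y - 2*x**2 + 2*x - 2*y**3 + y**2 + 3*y - 1.
Note: deg(f) ≤ deg(F) = 3; strict inequality happens when F is divisible by Z (lost terms).


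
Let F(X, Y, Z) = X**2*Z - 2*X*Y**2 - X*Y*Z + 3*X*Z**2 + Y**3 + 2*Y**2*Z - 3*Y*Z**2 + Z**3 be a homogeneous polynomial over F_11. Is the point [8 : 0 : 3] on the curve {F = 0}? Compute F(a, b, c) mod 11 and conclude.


F(8,0,3) ≡ 6 (mod 11); P is NOT on the curve.

Evaluate F(8, 0, 3) term-by-term (mod 11).
  X**2*Z ↦ 1·64·1·3 = 192
  -2*X*Y**2 ↦ -2·8·0·1 = 0
  -X*Y*Z ↦ -1·8·0·3 = 0
  3*X*Z**2 ↦ 3·8·1·9 = 216
  Y**3 ↦ 1·1·0·1 = 0
  2*Y**2*Z ↦ 2·1·0·3 = 0
  -3*Y*Z**2 ↦ -3·1·0·9 = 0
  Z**3 ↦ 1·1·1·27 = 27
Sum: F(8, 0, 3) = (192) + (0) + (0) + (216) + (0) + (0) + (0) + (27) = 435.
Reducing mod 11: 435 ≡ 6 (mod 11).
Since F(a, b, c) ≡ 6 ≠ 0 (mod 11), P does NOT lie on the curve.


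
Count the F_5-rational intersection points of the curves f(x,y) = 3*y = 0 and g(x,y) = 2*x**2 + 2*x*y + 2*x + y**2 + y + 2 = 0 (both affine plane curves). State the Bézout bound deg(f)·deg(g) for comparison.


Common zeros: ∅; count = 0; Bézout bound = 2.

deg(f) = 1, deg(g) = 2, so Bézout bound = 2.
Scan x ∈ F_5. For each x, list the y ∈ F_5 with f(x, y) ≡ 0 and those with g(x, y) ≡ 0 (mod 5); the common zeros in that column are the intersection.
  x = 0: f ≡ 0 at y ∈ {0}; g ≡ 0 at y ∈ ∅; common: ∅.
  x = 1: f ≡ 0 at y ∈ {0}; g ≡ 0 at y ∈ {1}; common: ∅.
  x = 2: f ≡ 0 at y ∈ {0}; g ≡ 0 at y ∈ {1, 4}; common: ∅.
  x = 3: f ≡ 0 at y ∈ {0}; g ≡ 0 at y ∈ {4}; common: ∅.
  x = 4: f ≡ 0 at y ∈ {0}; g ≡ 0 at y ∈ ∅; common: ∅.
Collecting: common zeros = ∅, so the count is 0.
Comparison with the Bézout bound: 0 ≤ 2 = deg(f)·deg(g), as expected for curves with no common component (the affine F_5-count falls short of the bound because intersections may lie at infinity, over extension fields, or carry multiplicity).


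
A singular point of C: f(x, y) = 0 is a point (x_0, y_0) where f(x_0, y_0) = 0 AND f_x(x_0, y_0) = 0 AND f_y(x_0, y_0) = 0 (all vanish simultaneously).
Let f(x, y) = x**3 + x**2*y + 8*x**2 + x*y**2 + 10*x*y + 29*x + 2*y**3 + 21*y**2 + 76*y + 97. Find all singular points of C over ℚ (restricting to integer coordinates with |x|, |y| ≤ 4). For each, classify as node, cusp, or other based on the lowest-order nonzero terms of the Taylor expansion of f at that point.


Singular points: {(-2, -3)}; classification: node.

Compute partial derivatives:
  f_x = 3*x**2 + 2*x*y + 16*x + y**2 + 10*y + 29.
  f_y = x**2 + 2*x*y + 10*x + 6*y**2 + 42*y + 76.
Scan x_0 ∈ {−4, ..., 4}. For each x_0, f_y(x_0, y) is a polynomial in y; find its integer roots y ∈ {−4, ..., 4}, then test f_x and f at those candidates.
  x = -4: f_y(-4, y) = 6*y**2 + 34*y + 52; no integer root y with |y| ≤ 4.
  x = -3: f_y(-3, y) = 6*y**2 + 36*y + 55; no integer root y with |y| ≤ 4.
  x = -2: f_y(-2, y) = 6*y**2 + 38*y + 60; vanishes at y ∈ {-3}. (-2, -3): f_x = 0, f = 0 — SINGULAR.
  x = -1: f_y(-1, y) = 6*y**2 + 40*y + 67; no integer root y with |y| ≤ 4.
  x = 0: f_y(0, y) = 6*y**2 + 42*y + 76; no integer root y with |y| ≤ 4.
  x = 1: f_y(1, y) = 6*y**2 + 44*y + 87; no integer root y with |y| ≤ 4.
  x = 2: f_y(2, y) = 6*y**2 + 46*y + 100; no integer root y with |y| ≤ 4.
  x = 3: f_y(3, y) = 6*y**2 + 48*y + 115; no integer root y with |y| ≤ 4.
  x = 4: f_y(4, y) = 6*y**2 + 50*y + 132; no integer root y with |y| ≤ 4.
Only singular point on the grid: (-2, -3).
Classify: substitute x = -2 + u, y = -3 + v and expand: f = u**3 + u**2*v - u**2 + u*v**2 + 2*v**3 + v**2.
No constant or linear terms (consistent with a singular point). Quadratic part: -u**2 + v**2. Cubic part: u**3 + u**2*v + u*v**2 + 2*v**3.
The quadratic part v**2 - u**2 = (v − u)(v + u) splits into two distinct linear factors, so there are two distinct tangent lines y − -3 = ±(x − -2) — this is a node (ordinary double point).
Classification: node.


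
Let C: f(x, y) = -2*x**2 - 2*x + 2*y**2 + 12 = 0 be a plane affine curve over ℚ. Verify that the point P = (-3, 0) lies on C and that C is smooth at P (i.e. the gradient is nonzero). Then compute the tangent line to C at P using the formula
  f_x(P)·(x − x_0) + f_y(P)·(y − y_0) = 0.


Tangent line at P: 10*x + 30 = 0.

Step 1: f(-3, 0) = 0, so P lies on C.
Step 2: partial derivatives
  f_x(x, y) = -4*x - 2, f_y(x, y) = 4*y.
  f_x(P) = 10, f_y(P) = 0 (gradient nonzero, so P is smooth).
Step 3: tangent line at P: 10·(x − -3) + 0·(y − 0) = 0.
Expanding: 10*x + 30 = 0.


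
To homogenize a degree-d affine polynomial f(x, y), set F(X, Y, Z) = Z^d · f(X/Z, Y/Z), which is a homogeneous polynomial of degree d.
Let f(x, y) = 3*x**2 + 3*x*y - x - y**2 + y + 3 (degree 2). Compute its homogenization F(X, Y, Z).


F(X, Y, Z) = 3*X**2 + 3*X*Y - X*Z - Y**2 + Y*Z + 3*Z**2

deg(f) = 2.
Substitute x = X/Z, y = Y/Z into f, then multiply by Z^2.
  monomial 3·x^2·y^0 ↦ 3·X^2·Y^0·Z^0.
  monomial 3·x^1·y^1 ↦ 3·X^1·Y^1·Z^0.
  monomial -1·x^1·y^0 ↦ -1·X^1·Y^0·Z^1.
  monomial -1·x^0·y^2 ↦ -1·X^0·Y^2·Z^0.
  monomial 1·x^0·y^1 ↦ 1·X^0·Y^1·Z^1.
  monomial 3·x^0·y^0 ↦ 3·X^0·Y^0·Z^2.
Collecting: F(X, Y, Z) = 3*X**2 + 3*X*Y - X*Z - Y**2 + Y*Z + 3*Z**2.


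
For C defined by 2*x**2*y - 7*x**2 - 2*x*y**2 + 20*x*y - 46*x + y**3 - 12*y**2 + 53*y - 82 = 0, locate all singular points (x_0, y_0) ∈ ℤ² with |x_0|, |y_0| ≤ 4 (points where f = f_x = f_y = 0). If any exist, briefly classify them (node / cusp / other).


Singular points: {(-2, 3)}; classification: node.

Compute partial derivatives:
  f_x = 4*x*y - 14*x - 2*y**2 + 20*y - 46.
  f_y = 2*x**2 - 4*x*y + 20*x + 3*y**2 - 24*y + 53.
Scan x_0 ∈ {−4, ..., 4}. For each x_0, f_y(x_0, y) is a polynomial in y; find its integer roots y ∈ {−4, ..., 4}, then test f_x and f at those candidates.
  x = -4: f_y(-4, y) = 3*y**2 - 8*y + 5; vanishes at y ∈ {1}. (-4, 1): f_x = 12 ≠ 0.
  x = -3: f_y(-3, y) = 3*y**2 - 12*y + 11; no integer root y with |y| ≤ 4.
  x = -2: f_y(-2, y) = 3*y**2 - 16*y + 21; vanishes at y ∈ {3}. (-2, 3): f_x = 0, f = 0 — SINGULAR.
  x = -1: f_y(-1, y) = 3*y**2 - 20*y + 35; no integer root y with |y| ≤ 4.
  x = 0: f_y(0, y) = 3*y**2 - 24*y + 53; no integer root y with |y| ≤ 4.
  x = 1: f_y(1, y) = 3*y**2 - 28*y + 75; no integer root y with |y| ≤ 4.
  x = 2: f_y(2, y) = 3*y**2 - 32*y + 101; no integer root y with |y| ≤ 4.
  x = 3: f_y(3, y) = 3*y**2 - 36*y + 131; no integer root y with |y| ≤ 4.
  x = 4: f_y(4, y) = 3*y**2 - 40*y + 165; no integer root y with |y| ≤ 4.
Only singular point on the grid: (-2, 3).
Classify: substitute x = -2 + u, y = 3 + v and expand: f = 2*u**2*v - u**2 - 2*u*v**2 + v**3 + v**2.
No constant or linear terms (consistent with a singular point). Quadratic part: -u**2 + v**2. Cubic part: 2*u**2*v - 2*u*v**2 + v**3.
The quadratic part v**2 - u**2 = (v − u)(v + u) splits into two distinct linear factors, so there are two distinct tangent lines y − 3 = ±(x − -2) — this is a node (ordinary double point).
Classification: node.


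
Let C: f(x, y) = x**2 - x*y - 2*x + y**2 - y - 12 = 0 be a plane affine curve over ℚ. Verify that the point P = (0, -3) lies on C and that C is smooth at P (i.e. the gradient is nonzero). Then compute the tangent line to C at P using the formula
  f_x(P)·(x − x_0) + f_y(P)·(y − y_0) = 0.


Tangent line at P: x - 7*y - 21 = 0.

Step 1: f(0, -3) = 0, so P lies on C.
Step 2: partial derivatives
  f_x(x, y) = 2*x - y - 2, f_y(x, y) = -x + 2*y - 1.
  f_x(P) = 1, f_y(P) = -7 (gradient nonzero, so P is smooth).
Step 3: tangent line at P: 1·(x − 0) + -7·(y − -3) = 0.
Expanding: x - 7*y - 21 = 0.


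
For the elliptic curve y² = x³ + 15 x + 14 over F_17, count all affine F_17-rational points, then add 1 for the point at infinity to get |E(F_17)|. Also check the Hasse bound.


Affine points = {(1, 8), (1, 9), (2, 1), (2, 16), (3, 1), (3, 16), (4, 6), (4, 11), (8, 0), (10, 5), (10, 12), (12, 1), (12, 16), (13, 3), (13, 14), (16, 7), (16, 10)}; affine count = 17; |E(F_17)| = 18.

Discriminant check: Δ ∝ 4a³ + 27b² = 4·15³ + 27·14² = 4·3375 + 27·196 ≡ 7 (mod 17). Nonzero ⇒ E is nonsingular.
For each x ∈ F_17, compute rhs = x³ + 15·x + 14 mod 17, then count y ∈ F_17 with y² ≡ rhs.
  x = 0: rhs = 14, matching y values: none (0 points).
  x = 1: rhs = 13, matching y values: 8, 9 (2 points).
  x = 2: rhs = 1, matching y values: 1, 16 (2 points).
  x = 3: rhs = 1, matching y values: 1, 16 (2 points).
  x = 4: rhs = 2, matching y values: 6, 11 (2 points).
  x = 5: rhs = 10, matching y values: none (0 points).
  x = 6: rhs = 14, matching y values: none (0 points).
  x = 7: rhs = 3, matching y values: none (0 points).
  x = 8: rhs = 0, matching y values: 0 (1 points).
  x = 9: rhs = 11, matching y values: none (0 points).
  x = 10: rhs = 8, matching y values: 5, 12 (2 points).
  x = 11: rhs = 14, matching y values: none (0 points).
  x = 12: rhs = 1, matching y values: 1, 16 (2 points).
  x = 13: rhs = 9, matching y values: 3, 14 (2 points).
  x = 14: rhs = 10, matching y values: none (0 points).
  x = 15: rhs = 10, matching y values: none (0 points).
  x = 16: rhs = 15, matching y values: 7, 10 (2 points).
Total affine count: 17.
Full point count |E(F_17)| = 17 + 1 = 18.
Hasse bound: |18 − (17+1)| = |0| = 0 ≤ 2√17 ≈ 8.2462 ✓.


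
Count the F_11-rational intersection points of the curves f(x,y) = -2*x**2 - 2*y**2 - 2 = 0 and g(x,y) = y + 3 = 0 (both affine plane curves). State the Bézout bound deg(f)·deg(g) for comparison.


Common zeros: {(1, 8), (10, 8)}; count = 2; Bézout bound = 2.

deg(f) = 2, deg(g) = 1, so Bézout bound = 2.
Scan x ∈ F_11. For each x, list the y ∈ F_11 with f(x, y) ≡ 0 and those with g(x, y) ≡ 0 (mod 11); the common zeros in that column are the intersection.
  x = 0: f ≡ 0 at y ∈ ∅; g ≡ 0 at y ∈ {8}; common: ∅.
  x = 1: f ≡ 0 at y ∈ {3, 8}; g ≡ 0 at y ∈ {8}; common: {8}.
  x = 2: f ≡ 0 at y ∈ ∅; g ≡ 0 at y ∈ {8}; common: ∅.
  x = 3: f ≡ 0 at y ∈ {1, 10}; g ≡ 0 at y ∈ {8}; common: ∅.
  x = 4: f ≡ 0 at y ∈ {4, 7}; g ≡ 0 at y ∈ {8}; common: ∅.
  x = 5: f ≡ 0 at y ∈ ∅; g ≡ 0 at y ∈ {8}; common: ∅.
  x = 6: f ≡ 0 at y ∈ ∅; g ≡ 0 at y ∈ {8}; common: ∅.
  x = 7: f ≡ 0 at y ∈ {4, 7}; g ≡ 0 at y ∈ {8}; common: ∅.
  x = 8: f ≡ 0 at y ∈ {1, 10}; g ≡ 0 at y ∈ {8}; common: ∅.
  x = 9: f ≡ 0 at y ∈ ∅; g ≡ 0 at y ∈ {8}; common: ∅.
  x = 10: f ≡ 0 at y ∈ {3, 8}; g ≡ 0 at y ∈ {8}; common: {8}.
Collecting: common zeros = {(1, 8), (10, 8)}, so the count is 2.
Comparison with the Bézout bound: 2 ≤ 2 = deg(f)·deg(g), as expected for curves with no common component (the bound is attained).


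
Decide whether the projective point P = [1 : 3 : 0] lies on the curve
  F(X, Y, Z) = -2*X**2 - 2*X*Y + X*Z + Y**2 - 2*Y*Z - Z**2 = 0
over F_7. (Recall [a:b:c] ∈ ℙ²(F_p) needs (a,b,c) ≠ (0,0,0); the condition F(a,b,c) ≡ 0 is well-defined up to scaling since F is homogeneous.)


F(1,3,0) ≡ 1 (mod 7); P is NOT on the curve.

Evaluate F(1, 3, 0) term-by-term (mod 7).
  -2*X**2 ↦ -2·1·1·1 = -2
  -2*X*Y ↦ -2·1·3·1 = -6
  X*Z ↦ 1·1·1·0 = 0
  Y**2 ↦ 1·1·9·1 = 9
  -2*Y*Z ↦ -2·1·3·0 = 0
  -Z**2 ↦ -1·1·1·0 = 0
Sum: F(1, 3, 0) = (-2) + (-6) + (0) + (9) + (0) + (0) = 1.
Reducing mod 7: 1 ≡ 1 (mod 7).
Since F(a, b, c) ≡ 1 ≠ 0 (mod 7), P does NOT lie on the curve.


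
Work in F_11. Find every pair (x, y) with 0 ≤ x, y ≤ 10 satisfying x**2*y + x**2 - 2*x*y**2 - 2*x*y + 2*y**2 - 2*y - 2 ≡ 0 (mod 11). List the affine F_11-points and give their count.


Affine F_11-points: {(0, 4), (0, 8), (1, 7), (2, 3), (2, 7), (3, 5), (3, 9), (4, 3), (4, 9), (5, 6), (5, 8), (7, 5), (7, 6), (8, 4)}; count = 14.

For each of the 121 pairs (x, y) ∈ F_11², evaluate f(x, y) mod 11. Record the zeros.
  x = 0: [0↦9, 1↦9, 2↦2, 3↦10, 4↦0, 5↦5, 6↦3, 7↦5, 8↦0, 9↦10, 10↦2]  zeros at y ∈ {4, 8}
  x = 1: [0↦10, 1↦7, 2↦4, 3↦1, 4↦9, 5↦6, 6↦3, 7↦0, 8↦8, 9↦5, 10↦2]  zeros at y ∈ {7}
  x = 2: [0↦2, 1↦9, 2↦1, 3↦0, 4↦6, 5↦8, 6↦6, 7↦0, 8↦1, 9↦9, 10↦2]  zeros at y ∈ {3, 7}
  x = 3: [0↦7, 1↦4, 2↦4, 3↦7, 4↦2, 5↦0, 6↦1, 7↦5, 8↦1, 9↦0, 10↦2]  zeros at y ∈ {5, 9}
  x = 4: [0↦3, 1↦3, 2↦2, 3↦0, 4↦8, 5↦4, 6↦10, 7↦4, 8↦8, 9↦0, 10↦2]  zeros at y ∈ {3, 9}
  x = 5: [0↦1, 1↦6, 2↦6, 3↦1, 4↦2, 5↦9, 6↦0, 7↦8, 8↦0, 9↦9, 10↦2]  zeros at y ∈ {6, 8}
  x = 6: [0↦1, 1↦2, 2↦5, 3↦10, 4↦6, 5↦4, 6↦4, 7↦6, 8↦10, 9↦5, 10↦2]  zeros at y ∈ ∅
  x = 7: [0↦3, 1↦2, 2↦10, 3↦5, 4↦9, 5↦0, 6↦0, 7↦9, 8↦5, 9↦10, 10↦2]  zeros at y ∈ {5, 6}
  x = 8: [0↦7, 1↦6, 2↦10, 3↦8, 4↦0, 5↦8, 6↦10, 7↦6, 8↦7, 9↦2, 10↦2]  zeros at y ∈ {4}
  x = 9: [0↦2, 1↦3, 2↦5, 3↦8, 4↦1, 5↦6, 6↦1, 7↦8, 8↦5, 9↦3, 10↦2]  zeros at y ∈ ∅
  x = 10: [0↦10, 1↦4, 2↦6, 3↦5, 4↦1, 5↦5, 6↦6, 7↦4, 8↦10, 9↦2, 10↦2]  zeros at y ∈ ∅
Collecting zeros: affine points = {(0, 4), (0, 8), (1, 7), (2, 3), (2, 7), (3, 5), (3, 9), (4, 3), (4, 9), (5, 6), (5, 8), (7, 5), (7, 6), (8, 4)}.
Total count |C(F_11)_aff| = 14.


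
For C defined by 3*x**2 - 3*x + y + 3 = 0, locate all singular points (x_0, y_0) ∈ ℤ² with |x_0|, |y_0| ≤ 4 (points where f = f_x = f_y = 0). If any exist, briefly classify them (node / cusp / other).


No singular points in the scanned grid; C is smooth there.

Compute partial derivatives:
  f_x = 6*x - 3.
  f_y = 1.
f_y = 1 is a nonzero constant, so f_y never vanishes: no point (x, y) can satisfy f = f_x = f_y = 0. In particular no (x, y) ∈ {−4, ..., 4}² is singular; the curve is smooth.


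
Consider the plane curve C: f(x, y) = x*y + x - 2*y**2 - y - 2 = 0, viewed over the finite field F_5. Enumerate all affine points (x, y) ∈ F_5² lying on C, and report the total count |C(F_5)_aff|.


Affine F_5-points: {(0, 1), (2, 0), (2, 3), (4, 2)}; count = 4.

For each of the 25 pairs (x, y) ∈ F_5², evaluate f(x, y) mod 5. Record the zeros.
  x = 0: [0↦3, 1↦0, 2↦3, 3↦2, 4↦2]  zeros at y ∈ {1}
  x = 1: [0↦4, 1↦2, 2↦1, 3↦1, 4↦2]  zeros at y ∈ ∅
  x = 2: [0↦0, 1↦4, 2↦4, 3↦0, 4↦2]  zeros at y ∈ {0, 3}
  x = 3: [0↦1, 1↦1, 2↦2, 3↦4, 4↦2]  zeros at y ∈ ∅
  x = 4: [0↦2, 1↦3, 2↦0, 3↦3, 4↦2]  zeros at y ∈ {2}
Collecting zeros: affine points = {(0, 1), (2, 0), (2, 3), (4, 2)}.
Total count |C(F_5)_aff| = 4.


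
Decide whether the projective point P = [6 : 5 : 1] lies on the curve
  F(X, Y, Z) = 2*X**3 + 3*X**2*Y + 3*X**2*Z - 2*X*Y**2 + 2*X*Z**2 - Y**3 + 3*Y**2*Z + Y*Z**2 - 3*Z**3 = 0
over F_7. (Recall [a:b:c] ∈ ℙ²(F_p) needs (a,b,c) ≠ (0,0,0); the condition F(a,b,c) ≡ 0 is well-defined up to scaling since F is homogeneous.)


F(6,5,1) ≡ 2 (mod 7); P is NOT on the curve.

Evaluate F(6, 5, 1) term-by-term (mod 7).
  2*X**3 ↦ 2·216·1·1 = 432
  3*X**2*Y ↦ 3·36·5·1 = 540
  3*X**2*Z ↦ 3·36·1·1 = 108
  -2*X*Y**2 ↦ -2·6·25·1 = -300
  2*X*Z**2 ↦ 2·6·1·1 = 12
  -Y**3 ↦ -1·1·125·1 = -125
  3*Y**2*Z ↦ 3·1·25·1 = 75
  Y*Z**2 ↦ 1·1·5·1 = 5
  -3*Z**3 ↦ -3·1·1·1 = -3
Sum: F(6, 5, 1) = (432) + (540) + (108) + (-300) + (12) + (-125) + (75) + (5) + (-3) = 744.
Reducing mod 7: 744 ≡ 2 (mod 7).
Since F(a, b, c) ≡ 2 ≠ 0 (mod 7), P does NOT lie on the curve.


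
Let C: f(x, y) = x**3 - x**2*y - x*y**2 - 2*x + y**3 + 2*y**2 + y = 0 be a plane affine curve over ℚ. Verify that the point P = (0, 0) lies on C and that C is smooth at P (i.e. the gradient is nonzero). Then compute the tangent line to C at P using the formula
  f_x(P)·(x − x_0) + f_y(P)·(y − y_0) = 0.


Tangent line at P: -2*x + y = 0.

Step 1: f(0, 0) = 0, so P lies on C.
Step 2: partial derivatives
  f_x(x, y) = 3*x**2 - 2*x*y - y**2 - 2, f_y(x, y) = -x**2 - 2*x*y + 3*y**2 + 4*y + 1.
  f_x(P) = -2, f_y(P) = 1 (gradient nonzero, so P is smooth).
Step 3: tangent line at P: -2·(x − 0) + 1·(y − 0) = 0.
Expanding: -2*x + y = 0.


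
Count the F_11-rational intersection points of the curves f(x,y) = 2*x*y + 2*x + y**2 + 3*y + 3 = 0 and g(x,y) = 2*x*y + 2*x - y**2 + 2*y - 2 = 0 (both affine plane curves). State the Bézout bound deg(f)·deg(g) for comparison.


Common zeros: {(3, 7), (6, 9)}; count = 2; Bézout bound = 4.

deg(f) = 2, deg(g) = 2, so Bézout bound = 4.
Scan x ∈ F_11. For each x, list the y ∈ F_11 with f(x, y) ≡ 0 and those with g(x, y) ≡ 0 (mod 11); the common zeros in that column are the intersection.
  x = 0: f ≡ 0 at y ∈ ∅; g ≡ 0 at y ∈ ∅; common: ∅.
  x = 1: f ≡ 0 at y ∈ {1, 5}; g ≡ 0 at y ∈ {0, 4}; common: ∅.
  x = 2: f ≡ 0 at y ∈ ∅; g ≡ 0 at y ∈ {3}; common: ∅.
  x = 3: f ≡ 0 at y ∈ {6, 7}; g ≡ 0 at y ∈ {1, 7}; common: {7}.
  x = 4: f ≡ 0 at y ∈ {0}; g ≡ 0 at y ∈ {2, 8}; common: ∅.
  x = 5: f ≡ 0 at y ∈ ∅; g ≡ 0 at y ∈ {6}; common: ∅.
  x = 6: f ≡ 0 at y ∈ {9}; g ≡ 0 at y ∈ {5, 9}; common: {9}.
  x = 7: f ≡ 0 at y ∈ {2, 3}; g ≡ 0 at y ∈ ∅; common: ∅.
  x = 8: f ≡ 0 at y ∈ ∅; g ≡ 0 at y ∈ ∅; common: ∅.
  x = 9: f ≡ 0 at y ∈ {4, 8}; g ≡ 0 at y ∈ ∅; common: ∅.
  x = 10: f ≡ 0 at y ∈ ∅; g ≡ 0 at y ∈ ∅; common: ∅.
Collecting: common zeros = {(3, 7), (6, 9)}, so the count is 2.
Comparison with the Bézout bound: 2 ≤ 4 = deg(f)·deg(g), as expected for curves with no common component (the affine F_11-count falls short of the bound because intersections may lie at infinity, over extension fields, or carry multiplicity).


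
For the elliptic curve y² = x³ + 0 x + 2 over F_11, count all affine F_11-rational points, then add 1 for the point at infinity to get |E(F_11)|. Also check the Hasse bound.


Affine points = {(1, 5), (1, 6), (4, 0), (6, 3), (6, 8), (7, 2), (7, 9), (9, 4), (9, 7), (10, 1), (10, 10)}; affine count = 11; |E(F_11)| = 12.

Discriminant check: Δ ∝ 4a³ + 27b² = 4·0³ + 27·2² = 4·0 + 27·4 ≡ 9 (mod 11). Nonzero ⇒ E is nonsingular.
For each x ∈ F_11, compute rhs = x³ + 0·x + 2 mod 11, then count y ∈ F_11 with y² ≡ rhs.
  x = 0: rhs = 2, matching y values: none (0 points).
  x = 1: rhs = 3, matching y values: 5, 6 (2 points).
  x = 2: rhs = 10, matching y values: none (0 points).
  x = 3: rhs = 7, matching y values: none (0 points).
  x = 4: rhs = 0, matching y values: 0 (1 points).
  x = 5: rhs = 6, matching y values: none (0 points).
  x = 6: rhs = 9, matching y values: 3, 8 (2 points).
  x = 7: rhs = 4, matching y values: 2, 9 (2 points).
  x = 8: rhs = 8, matching y values: none (0 points).
  x = 9: rhs = 5, matching y values: 4, 7 (2 points).
  x = 10: rhs = 1, matching y values: 1, 10 (2 points).
Total affine count: 11.
Full point count |E(F_11)| = 11 + 1 = 12.
Hasse bound: |12 − (11+1)| = |0| = 0 ≤ 2√11 ≈ 6.6332 ✓.


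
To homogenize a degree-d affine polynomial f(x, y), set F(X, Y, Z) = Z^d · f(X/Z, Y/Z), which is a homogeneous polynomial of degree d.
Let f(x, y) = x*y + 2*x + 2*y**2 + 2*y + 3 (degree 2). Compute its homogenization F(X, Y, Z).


F(X, Y, Z) = X*Y + 2*X*Z + 2*Y**2 + 2*Y*Z + 3*Z**2

deg(f) = 2.
Substitute x = X/Z, y = Y/Z into f, then multiply by Z^2.
  monomial 1·x^1·y^1 ↦ 1·X^1·Y^1·Z^0.
  monomial 2·x^1·y^0 ↦ 2·X^1·Y^0·Z^1.
  monomial 2·x^0·y^2 ↦ 2·X^0·Y^2·Z^0.
  monomial 2·x^0·y^1 ↦ 2·X^0·Y^1·Z^1.
  monomial 3·x^0·y^0 ↦ 3·X^0·Y^0·Z^2.
Collecting: F(X, Y, Z) = X*Y + 2*X*Z + 2*Y**2 + 2*Y*Z + 3*Z**2.


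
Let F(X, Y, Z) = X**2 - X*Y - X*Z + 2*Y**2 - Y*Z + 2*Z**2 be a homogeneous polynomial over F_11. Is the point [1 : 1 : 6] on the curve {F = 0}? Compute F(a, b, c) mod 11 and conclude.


F(1,1,6) ≡ 7 (mod 11); P is NOT on the curve.

Evaluate F(1, 1, 6) term-by-term (mod 11).
  X**2 ↦ 1·1·1·1 = 1
  -X*Y ↦ -1·1·1·1 = -1
  -X*Z ↦ -1·1·1·6 = -6
  2*Y**2 ↦ 2·1·1·1 = 2
  -Y*Z ↦ -1·1·1·6 = -6
  2*Z**2 ↦ 2·1·1·36 = 72
Sum: F(1, 1, 6) = (1) + (-1) + (-6) + (2) + (-6) + (72) = 62.
Reducing mod 11: 62 ≡ 7 (mod 11).
Since F(a, b, c) ≡ 7 ≠ 0 (mod 11), P does NOT lie on the curve.


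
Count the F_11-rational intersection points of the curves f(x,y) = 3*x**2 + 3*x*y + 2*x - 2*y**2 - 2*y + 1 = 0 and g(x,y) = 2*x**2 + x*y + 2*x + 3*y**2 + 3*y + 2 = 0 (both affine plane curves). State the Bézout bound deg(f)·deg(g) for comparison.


Common zeros: ∅; count = 0; Bézout bound = 4.

deg(f) = 2, deg(g) = 2, so Bézout bound = 4.
Scan x ∈ F_11. For each x, list the y ∈ F_11 with f(x, y) ≡ 0 and those with g(x, y) ≡ 0 (mod 11); the common zeros in that column are the intersection.
  x = 0: f ≡ 0 at y ∈ {2, 8}; g ≡ 0 at y ∈ ∅; common: ∅.
  x = 1: f ≡ 0 at y ∈ {2, 4}; g ≡ 0 at y ∈ ∅; common: ∅.
  x = 2: f ≡ 0 at y ∈ {3, 10}; g ≡ 0 at y ∈ {1}; common: ∅.
  x = 3: f ≡ 0 at y ∈ ∅; g ≡ 0 at y ∈ ∅; common: ∅.
  x = 4: f ≡ 0 at y ∈ ∅; g ≡ 0 at y ∈ ∅; common: ∅.
  x = 5: f ≡ 0 at y ∈ ∅; g ≡ 0 at y ∈ ∅; common: ∅.
  x = 6: f ≡ 0 at y ∈ {0, 8}; g ≡ 0 at y ∈ ∅; common: ∅.
  x = 7: f ≡ 0 at y ∈ ∅; g ≡ 0 at y ∈ ∅; common: ∅.
  x = 8: f ≡ 0 at y ∈ {0}; g ≡ 0 at y ∈ ∅; common: ∅.
  x = 9: f ≡ 0 at y ∈ {3, 4}; g ≡ 0 at y ∈ ∅; common: ∅.
  x = 10: f ≡ 0 at y ∈ ∅; g ≡ 0 at y ∈ ∅; common: ∅.
Collecting: common zeros = ∅, so the count is 0.
Comparison with the Bézout bound: 0 ≤ 4 = deg(f)·deg(g), as expected for curves with no common component (the affine F_11-count falls short of the bound because intersections may lie at infinity, over extension fields, or carry multiplicity).


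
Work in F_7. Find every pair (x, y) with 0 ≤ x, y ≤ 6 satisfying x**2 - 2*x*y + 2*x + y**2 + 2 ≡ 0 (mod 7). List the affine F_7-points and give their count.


Affine F_7-points: {(2, 1), (2, 3), (4, 2), (4, 6), (5, 1), (5, 2), (6, 6)}; count = 7.

For each of the 49 pairs (x, y) ∈ F_7², evaluate f(x, y) mod 7. Record the zeros.
  x = 0: [0↦2, 1↦3, 2↦6, 3↦4, 4↦4, 5↦6, 6↦3]  zeros at y ∈ ∅
  x = 1: [0↦5, 1↦4, 2↦5, 3↦1, 4↦6, 5↦6, 6↦1]  zeros at y ∈ ∅
  x = 2: [0↦3, 1↦0, 2↦6, 3↦0, 4↦3, 5↦1, 6↦1]  zeros at y ∈ {1, 3}
  x = 3: [0↦3, 1↦5, 2↦2, 3↦1, 4↦2, 5↦5, 6↦3]  zeros at y ∈ ∅
  x = 4: [0↦5, 1↦5, 2↦0, 3↦4, 4↦3, 5↦4, 6↦0]  zeros at y ∈ {2, 6}
  x = 5: [0↦2, 1↦0, 2↦0, 3↦2, 4↦6, 5↦5, 6↦6]  zeros at y ∈ {1, 2}
  x = 6: [0↦1, 1↦4, 2↦2, 3↦2, 4↦4, 5↦1, 6↦0]  zeros at y ∈ {6}
Collecting zeros: affine points = {(2, 1), (2, 3), (4, 2), (4, 6), (5, 1), (5, 2), (6, 6)}.
Total count |C(F_7)_aff| = 7.


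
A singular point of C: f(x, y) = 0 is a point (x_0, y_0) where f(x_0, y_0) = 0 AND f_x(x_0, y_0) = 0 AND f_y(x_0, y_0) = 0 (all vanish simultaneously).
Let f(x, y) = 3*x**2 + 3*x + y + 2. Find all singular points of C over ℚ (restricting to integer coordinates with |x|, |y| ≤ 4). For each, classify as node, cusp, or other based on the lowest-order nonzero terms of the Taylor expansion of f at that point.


No singular points in the scanned grid; C is smooth there.

Compute partial derivatives:
  f_x = 6*x + 3.
  f_y = 1.
f_y = 1 is a nonzero constant, so f_y never vanishes: no point (x, y) can satisfy f = f_x = f_y = 0. In particular no (x, y) ∈ {−4, ..., 4}² is singular; the curve is smooth.


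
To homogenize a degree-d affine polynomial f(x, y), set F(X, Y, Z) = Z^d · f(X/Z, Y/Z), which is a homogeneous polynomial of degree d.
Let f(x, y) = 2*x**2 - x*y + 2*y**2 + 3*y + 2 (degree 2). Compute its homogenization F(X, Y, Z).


F(X, Y, Z) = 2*X**2 - X*Y + 2*Y**2 + 3*Y*Z + 2*Z**2

deg(f) = 2.
Substitute x = X/Z, y = Y/Z into f, then multiply by Z^2.
  monomial 2·x^2·y^0 ↦ 2·X^2·Y^0·Z^0.
  monomial -1·x^1·y^1 ↦ -1·X^1·Y^1·Z^0.
  monomial 2·x^0·y^2 ↦ 2·X^0·Y^2·Z^0.
  monomial 3·x^0·y^1 ↦ 3·X^0·Y^1·Z^1.
  monomial 2·x^0·y^0 ↦ 2·X^0·Y^0·Z^2.
Collecting: F(X, Y, Z) = 2*X**2 - X*Y + 2*Y**2 + 3*Y*Z + 2*Z**2.


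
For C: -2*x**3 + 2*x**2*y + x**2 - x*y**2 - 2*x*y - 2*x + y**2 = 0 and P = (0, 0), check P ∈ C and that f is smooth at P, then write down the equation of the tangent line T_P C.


Tangent line at P: -2*x = 0.

Step 1: f(0, 0) = 0, so P lies on C.
Step 2: partial derivatives
  f_x(x, y) = -6*x**2 + 4*x*y + 2*x - y**2 - 2*y - 2, f_y(x, y) = 2*x**2 - 2*x*y - 2*x + 2*y.
  f_x(P) = -2, f_y(P) = 0 (gradient nonzero, so P is smooth).
Step 3: tangent line at P: -2·(x − 0) + 0·(y − 0) = 0.
Expanding: -2*x = 0.


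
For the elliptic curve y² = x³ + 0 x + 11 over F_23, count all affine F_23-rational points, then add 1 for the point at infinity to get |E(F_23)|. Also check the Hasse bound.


Affine points = {(1, 9), (1, 14), (4, 11), (4, 12), (7, 3), (7, 20), (9, 2), (9, 21), (11, 10), (11, 13), (13, 0), (14, 8), (14, 15), (16, 6), (16, 17), (17, 5), (17, 18), (18, 1), (18, 22), (19, 4), (19, 19), (21, 7), (21, 16)}; affine count = 23; |E(F_23)| = 24.

Discriminant check: Δ ∝ 4a³ + 27b² = 4·0³ + 27·11² = 4·0 + 27·121 ≡ 1 (mod 23). Nonzero ⇒ E is nonsingular.
For each x ∈ F_23, compute rhs = x³ + 0·x + 11 mod 23, then count y ∈ F_23 with y² ≡ rhs.
  x = 0: rhs = 11, matching y values: none (0 points).
  x = 1: rhs = 12, matching y values: 9, 14 (2 points).
  x = 2: rhs = 19, matching y values: none (0 points).
  x = 3: rhs = 15, matching y values: none (0 points).
  x = 4: rhs = 6, matching y values: 11, 12 (2 points).
  x = 5: rhs = 21, matching y values: none (0 points).
  x = 6: rhs = 20, matching y values: none (0 points).
  x = 7: rhs = 9, matching y values: 3, 20 (2 points).
  x = 8: rhs = 17, matching y values: none (0 points).
  x = 9: rhs = 4, matching y values: 2, 21 (2 points).
  x = 10: rhs = 22, matching y values: none (0 points).
  x = 11: rhs = 8, matching y values: 10, 13 (2 points).
  x = 12: rhs = 14, matching y values: none (0 points).
  x = 13: rhs = 0, matching y values: 0 (1 points).
  x = 14: rhs = 18, matching y values: 8, 15 (2 points).
  x = 15: rhs = 5, matching y values: none (0 points).
  x = 16: rhs = 13, matching y values: 6, 17 (2 points).
  x = 17: rhs = 2, matching y values: 5, 18 (2 points).
  x = 18: rhs = 1, matching y values: 1, 22 (2 points).
  x = 19: rhs = 16, matching y values: 4, 19 (2 points).
  x = 20: rhs = 7, matching y values: none (0 points).
  x = 21: rhs = 3, matching y values: 7, 16 (2 points).
  x = 22: rhs = 10, matching y values: none (0 points).
Total affine count: 23.
Full point count |E(F_23)| = 23 + 1 = 24.
Hasse bound: |24 − (23+1)| = |0| = 0 ≤ 2√23 ≈ 9.5917 ✓.


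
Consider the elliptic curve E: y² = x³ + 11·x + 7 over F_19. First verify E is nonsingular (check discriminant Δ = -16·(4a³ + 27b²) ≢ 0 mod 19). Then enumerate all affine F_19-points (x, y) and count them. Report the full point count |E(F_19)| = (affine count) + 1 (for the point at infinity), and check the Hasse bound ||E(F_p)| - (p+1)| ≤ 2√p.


Affine points = {(0, 8), (0, 11), (1, 0), (4, 1), (4, 18), (5, 4), (5, 15), (6, 2), (6, 17), (7, 3), (7, 16), (12, 9), (12, 10), (14, 6), (14, 13), (16, 2), (16, 17)}; affine count = 17; |E(F_19)| = 18.

Discriminant check: Δ ∝ 4a³ + 27b² = 4·11³ + 27·7² = 4·1331 + 27·49 ≡ 16 (mod 19). Nonzero ⇒ E is nonsingular.
For each x ∈ F_19, compute rhs = x³ + 11·x + 7 mod 19, then count y ∈ F_19 with y² ≡ rhs.
  x = 0: rhs = 7, matching y values: 8, 11 (2 points).
  x = 1: rhs = 0, matching y values: 0 (1 points).
  x = 2: rhs = 18, matching y values: none (0 points).
  x = 3: rhs = 10, matching y values: none (0 points).
  x = 4: rhs = 1, matching y values: 1, 18 (2 points).
  x = 5: rhs = 16, matching y values: 4, 15 (2 points).
  x = 6: rhs = 4, matching y values: 2, 17 (2 points).
  x = 7: rhs = 9, matching y values: 3, 16 (2 points).
  x = 8: rhs = 18, matching y values: none (0 points).
  x = 9: rhs = 18, matching y values: none (0 points).
  x = 10: rhs = 15, matching y values: none (0 points).
  x = 11: rhs = 15, matching y values: none (0 points).
  x = 12: rhs = 5, matching y values: 9, 10 (2 points).
  x = 13: rhs = 10, matching y values: none (0 points).
  x = 14: rhs = 17, matching y values: 6, 13 (2 points).
  x = 15: rhs = 13, matching y values: none (0 points).
  x = 16: rhs = 4, matching y values: 2, 17 (2 points).
  x = 17: rhs = 15, matching y values: none (0 points).
  x = 18: rhs = 14, matching y values: none (0 points).
Total affine count: 17.
Full point count |E(F_19)| = 17 + 1 = 18.
Hasse bound: |18 − (19+1)| = |-2| = 2 ≤ 2√19 ≈ 8.7178 ✓.


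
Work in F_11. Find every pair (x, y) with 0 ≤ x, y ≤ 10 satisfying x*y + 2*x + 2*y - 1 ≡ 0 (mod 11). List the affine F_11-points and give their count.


Affine F_11-points: {(0, 6), (1, 7), (2, 2), (3, 10), (4, 8), (5, 5), (6, 0), (7, 1), (8, 4), (10, 3)}; count = 10.

For each of the 121 pairs (x, y) ∈ F_11², evaluate f(x, y) mod 11. Record the zeros.
  x = 0: [0↦10, 1↦1, 2↦3, 3↦5, 4↦7, 5↦9, 6↦0, 7↦2, 8↦4, 9↦6, 10↦8]  zeros at y ∈ {6}
  x = 1: [0↦1, 1↦4, 2↦7, 3↦10, 4↦2, 5↦5, 6↦8, 7↦0, 8↦3, 9↦6, 10↦9]  zeros at y ∈ {7}
  x = 2: [0↦3, 1↦7, 2↦0, 3↦4, 4↦8, 5↦1, 6↦5, 7↦9, 8↦2, 9↦6, 10↦10]  zeros at y ∈ {2}
  x = 3: [0↦5, 1↦10, 2↦4, 3↦9, 4↦3, 5↦8, 6↦2, 7↦7, 8↦1, 9↦6, 10↦0]  zeros at y ∈ {10}
  x = 4: [0↦7, 1↦2, 2↦8, 3↦3, 4↦9, 5↦4, 6↦10, 7↦5, 8↦0, 9↦6, 10↦1]  zeros at y ∈ {8}
  x = 5: [0↦9, 1↦5, 2↦1, 3↦8, 4↦4, 5↦0, 6↦7, 7↦3, 8↦10, 9↦6, 10↦2]  zeros at y ∈ {5}
  x = 6: [0↦0, 1↦8, 2↦5, 3↦2, 4↦10, 5↦7, 6↦4, 7↦1, 8↦9, 9↦6, 10↦3]  zeros at y ∈ {0}
  x = 7: [0↦2, 1↦0, 2↦9, 3↦7, 4↦5, 5↦3, 6↦1, 7↦10, 8↦8, 9↦6, 10↦4]  zeros at y ∈ {1}
  x = 8: [0↦4, 1↦3, 2↦2, 3↦1, 4↦0, 5↦10, 6↦9, 7↦8, 8↦7, 9↦6, 10↦5]  zeros at y ∈ {4}
  x = 9: [0↦6, 1↦6, 2↦6, 3↦6, 4↦6, 5↦6, 6↦6, 7↦6, 8↦6, 9↦6, 10↦6]  zeros at y ∈ ∅
  x = 10: [0↦8, 1↦9, 2↦10, 3↦0, 4↦1, 5↦2, 6↦3, 7↦4, 8↦5, 9↦6, 10↦7]  zeros at y ∈ {3}
Collecting zeros: affine points = {(0, 6), (1, 7), (2, 2), (3, 10), (4, 8), (5, 5), (6, 0), (7, 1), (8, 4), (10, 3)}.
Total count |C(F_11)_aff| = 10.


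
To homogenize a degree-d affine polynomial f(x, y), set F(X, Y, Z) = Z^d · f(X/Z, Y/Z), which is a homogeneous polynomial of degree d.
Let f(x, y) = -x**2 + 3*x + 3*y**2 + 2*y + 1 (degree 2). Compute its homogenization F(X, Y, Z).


F(X, Y, Z) = -X**2 + 3*X*Z + 3*Y**2 + 2*Y*Z + Z**2

deg(f) = 2.
Substitute x = X/Z, y = Y/Z into f, then multiply by Z^2.
  monomial -1·x^2·y^0 ↦ -1·X^2·Y^0·Z^0.
  monomial 3·x^1·y^0 ↦ 3·X^1·Y^0·Z^1.
  monomial 3·x^0·y^2 ↦ 3·X^0·Y^2·Z^0.
  monomial 2·x^0·y^1 ↦ 2·X^0·Y^1·Z^1.
  monomial 1·x^0·y^0 ↦ 1·X^0·Y^0·Z^2.
Collecting: F(X, Y, Z) = -X**2 + 3*X*Z + 3*Y**2 + 2*Y*Z + Z**2.


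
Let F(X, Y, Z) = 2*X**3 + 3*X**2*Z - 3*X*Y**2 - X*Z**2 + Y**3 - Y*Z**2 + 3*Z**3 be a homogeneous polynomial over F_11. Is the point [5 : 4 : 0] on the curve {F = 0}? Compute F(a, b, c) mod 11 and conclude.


F(5,4,0) ≡ 8 (mod 11); P is NOT on the curve.

Evaluate F(5, 4, 0) term-by-term (mod 11).
  2*X**3 ↦ 2·125·1·1 = 250
  3*X**2*Z ↦ 3·25·1·0 = 0
  -3*X*Y**2 ↦ -3·5·16·1 = -240
  -X*Z**2 ↦ -1·5·1·0 = 0
  Y**3 ↦ 1·1·64·1 = 64
  -Y*Z**2 ↦ -1·1·4·0 = 0
  3*Z**3 ↦ 3·1·1·0 = 0
Sum: F(5, 4, 0) = (250) + (0) + (-240) + (0) + (64) + (0) + (0) = 74.
Reducing mod 11: 74 ≡ 8 (mod 11).
Since F(a, b, c) ≡ 8 ≠ 0 (mod 11), P does NOT lie on the curve.
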